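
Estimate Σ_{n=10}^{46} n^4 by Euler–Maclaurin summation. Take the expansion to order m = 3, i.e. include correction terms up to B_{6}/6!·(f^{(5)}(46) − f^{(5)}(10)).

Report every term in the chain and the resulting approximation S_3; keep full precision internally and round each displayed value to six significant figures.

Integral: ∫_10^46 x^4 dx = 4.11726e+07.
Endpoint term: (f(10) + f(46))/2 = (10000.0 + 4.47746e+06)/2 = 2.24373e+06.
Running total after boundary: 4.34163e+07.
Order-1 term: 1/12 · (389344 − 4000.00) = 32112.0.
After k=1: 4.34484e+07.
Order-2 term: −1/720 · (1104.00 − 240.000) = -1.20000.
After k=2: 4.34484e+07.
Order-3 term: 1/30240 · (0.00000 − 0.00000) = 0.00000.

S_3 ≈ 4.34484e+07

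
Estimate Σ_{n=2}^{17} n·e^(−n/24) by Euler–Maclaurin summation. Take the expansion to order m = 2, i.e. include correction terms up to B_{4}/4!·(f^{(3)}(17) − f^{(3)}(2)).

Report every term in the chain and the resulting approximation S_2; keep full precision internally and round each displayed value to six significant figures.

S_2 ≈ 94.5705

The integral term ∫_2^17 x·e^(−x/24) dx = 89.5229.
½[f(2) + f(17)] = ½[1.84009 + 8.37189] = 5.10599.
So far: 94.6288.
Order-1 term: 1/12 · (0.143635 − 0.843374) = -0.0583116.
After k=1: 94.5705.
Order-2 term: −1/720 · (0.00195931 − 0.00465879) = 3.74927e-06.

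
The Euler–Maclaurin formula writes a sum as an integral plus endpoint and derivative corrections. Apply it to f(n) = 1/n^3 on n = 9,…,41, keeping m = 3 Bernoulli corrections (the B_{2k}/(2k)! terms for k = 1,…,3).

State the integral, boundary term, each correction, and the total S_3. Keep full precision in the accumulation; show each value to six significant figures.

S_3 ≈ 0.00660638

The integral term ∫_9^41 1/x^3 dx = 0.00587540.
Endpoint term: (f(9) + f(41))/2 = (0.00137174 + 1.45094e-05)/2 = 0.000693126.
Integral + boundary = 0.00656852.
Correction k=1: B_{2}/2! · (f^{(1)}(41) − f^{(1)}(9)) = 1/12 · (-1.06166e-06 − (-0.000457247)) = 3.80155e-05.
After k=1: 0.00660654.
Correction k=2: B_{4}/4! · (f^{(3)}(41) − f^{(3)}(9)) = −1/720 · (-1.26313e-08 − (-0.000112901)) = -1.56789e-07.
After k=2: 0.00660638.
Correction k=3: B_{6}/6! · (f^{(5)}(41) − f^{(5)}(9)) = 1/30240 · (-3.15595e-10 − (-5.85410e-05)) = 1.93587e-09.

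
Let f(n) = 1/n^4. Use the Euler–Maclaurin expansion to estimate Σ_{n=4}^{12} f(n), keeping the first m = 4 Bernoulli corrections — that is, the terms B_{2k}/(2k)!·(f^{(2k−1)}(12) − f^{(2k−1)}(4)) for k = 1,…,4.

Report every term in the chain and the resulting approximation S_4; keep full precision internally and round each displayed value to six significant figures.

S_4 ≈ 0.00730741

∫_4^12 1/x^4 dx evaluates to 0.00501543.
½[f(4) + f(12)] = ½[0.00390625 + 4.82253e-05] = 0.00197724.
Integral + boundary = 0.00699267.
Order-1 term: 1/12 · (-1.60751e-05 − (-0.00390625)) = 0.000324181.
After k=1: 0.00731685.
Order-2 term: −1/720 · (-3.34898e-06 − (-0.00732422)) = -1.01679e-05.
After k=2: 0.00730668.
Order-3 term: 1/30240 · (-1.30238e-06 − (-0.0256348)) = 8.47667e-07.
After k=3: 0.00730753.
Order-4 term: −1/1209600 · (-8.13988e-07 − (-0.144196)) = -1.19209e-07.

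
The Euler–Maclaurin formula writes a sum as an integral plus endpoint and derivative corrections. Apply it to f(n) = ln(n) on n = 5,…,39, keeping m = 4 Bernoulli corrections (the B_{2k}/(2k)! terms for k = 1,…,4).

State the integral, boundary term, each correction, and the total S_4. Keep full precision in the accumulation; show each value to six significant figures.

Integral: ∫_5^39 ln(x) dx = 100.832.
Endpoint term: (f(5) + f(39))/2 = (1.60944 + 3.66356)/2 = 2.63650.
Running total after boundary: 103.468.
Correction k=1: B_{2}/2! · (f^{(1)}(39) − f^{(1)}(5)) = 1/12 · (0.0256410 − 0.200000) = -0.0145299.
Partial sum through k=1: 103.454.
Correction k=2: B_{4}/4! · (f^{(3)}(39) − f^{(3)}(5)) = −1/720 · (3.37160e-05 − 0.0160000) = 2.21754e-05.
Partial sum through k=2: 103.454.
Correction k=3: B_{6}/6! · (f^{(5)}(39) − f^{(5)}(5)) = 1/30240 · (2.66004e-07 − 0.00768000) = -2.53959e-07.
Partial sum through k=3: 103.454.
Correction k=4: B_{8}/8! · (f^{(7)}(39) − f^{(7)}(5)) = −1/1209600 · (5.24663e-09 − 0.00921600) = 7.61904e-09.

S_4 ≈ 103.454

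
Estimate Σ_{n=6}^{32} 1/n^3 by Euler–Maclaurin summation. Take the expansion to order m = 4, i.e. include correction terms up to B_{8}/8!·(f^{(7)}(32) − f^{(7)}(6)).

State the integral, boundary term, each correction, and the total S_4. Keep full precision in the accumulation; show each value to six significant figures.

Integral: ∫_6^32 1/x^3 dx = 0.0134006.
Endpoint term: (f(6) + f(32))/2 = (0.00462963 + 3.05176e-05)/2 = 0.00233007.
Running total after boundary: 0.0157307.
Order-1 term: 1/12 · (-2.86102e-06 − (-0.00231481)) = 0.000192663.
After k=1: 0.0159233.
Order-2 term: −1/720 · (-5.58794e-08 − (-0.00128601)) = -1.78604e-06.
After k=2: 0.0159216.
Order-3 term: 1/30240 · (-2.29193e-09 − (-0.00150034)) = 4.96144e-08.
After k=3: 0.0159216.
Order-4 term: −1/1209600 · (-1.61151e-10 − (-0.00300069)) = -2.48073e-09.

S_4 ≈ 0.0159216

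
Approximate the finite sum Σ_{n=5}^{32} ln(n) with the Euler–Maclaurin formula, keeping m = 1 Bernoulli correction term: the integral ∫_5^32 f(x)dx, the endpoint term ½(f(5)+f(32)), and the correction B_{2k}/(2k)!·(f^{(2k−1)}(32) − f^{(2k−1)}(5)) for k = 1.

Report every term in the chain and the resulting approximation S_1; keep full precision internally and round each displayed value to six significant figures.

S_1 ≈ 78.3799

∫_5^32 ln(x) dx evaluates to 75.8564.
Boundary: ½(f(5) + f(32)) = ½(1.60944 + 3.46574) = 2.53759.
Running total after boundary: 78.3939.
Order-1 term: 1/12 · (0.0312500 − 0.200000) = -0.0140625.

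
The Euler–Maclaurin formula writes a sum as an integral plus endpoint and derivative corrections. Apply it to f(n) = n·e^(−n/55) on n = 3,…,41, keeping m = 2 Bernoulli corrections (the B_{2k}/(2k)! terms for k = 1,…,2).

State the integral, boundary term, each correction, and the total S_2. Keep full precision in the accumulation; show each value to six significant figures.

∫_3^41 x·e^(−x/55) dx evaluates to 515.202.
Boundary: ½(f(3) + f(41)) = ½(2.84075 + 19.4553) = 11.1480.
So far: 526.350.
Correction k=1: B_{2}/2! · (f^{(1)}(41) − f^{(1)}(3)) = 1/12 · (0.120787 − 0.895266) = -0.0645399.
After k=1: 526.286.
Correction k=2: B_{4}/4! · (f^{(3)}(41) − f^{(3)}(3)) = −1/720 · (0.000353661 − 0.000922015) = 7.89381e-07.

S_2 ≈ 526.286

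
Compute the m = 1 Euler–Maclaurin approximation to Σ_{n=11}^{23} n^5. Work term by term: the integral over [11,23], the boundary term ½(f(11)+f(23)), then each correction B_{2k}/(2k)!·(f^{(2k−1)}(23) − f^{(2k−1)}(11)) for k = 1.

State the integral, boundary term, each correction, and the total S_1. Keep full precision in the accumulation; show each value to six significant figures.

S_1 ≈ 2.77866e+07

Integral: ∫_11^23 x^5 dx = 2.43774e+07.
Boundary: ½(f(11) + f(23)) = ½(161051 + 6.43634e+06) = 3.29870e+06.
So far: 2.76761e+07.
Order-1 term: 1/12 · (1.39920e+06 − 73205.0) = 110500.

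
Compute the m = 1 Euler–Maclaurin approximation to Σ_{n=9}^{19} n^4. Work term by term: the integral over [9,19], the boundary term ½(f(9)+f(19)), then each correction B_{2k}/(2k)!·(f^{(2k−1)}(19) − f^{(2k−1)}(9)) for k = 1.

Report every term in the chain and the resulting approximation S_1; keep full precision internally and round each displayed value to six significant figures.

Integral: ∫_9^19 x^4 dx = 483410.
½[f(9) + f(19)] = ½[6561.00 + 130321] = 68441.0.
Running total after boundary: 551851.
Correction k=1: B_{2}/2! · (f^{(1)}(19) − f^{(1)}(9)) = 1/12 · (27436.0 − 2916.00) = 2043.33.

S_1 ≈ 553894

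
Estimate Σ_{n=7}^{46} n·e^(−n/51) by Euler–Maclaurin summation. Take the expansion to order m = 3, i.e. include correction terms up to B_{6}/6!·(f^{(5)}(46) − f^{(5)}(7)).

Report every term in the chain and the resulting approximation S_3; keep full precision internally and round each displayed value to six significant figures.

∫_7^46 x·e^(−x/51) dx evaluates to 571.270.
Boundary: ½(f(7) + f(46)) = ½(6.10224 + 18.6656) = 12.3839.
So far: 583.654.
Correction k=1: B_{2}/2! · (f^{(1)}(46) − f^{(1)}(7)) = 1/12 · (0.0397817 − 0.752096) = -0.0593596.
Partial sum through k=1: 583.595.
Correction k=2: B_{4}/4! · (f^{(3)}(46) − f^{(3)}(7)) = −1/720 · (0.000327308 − 0.000959474) = 8.78009e-07.
Partial sum through k=2: 583.595.
Correction k=3: B_{6}/6! · (f^{(5)}(46) − f^{(5)}(7)) = 1/30240 · (2.45798e-07 − 6.26602e-07) = -1.25927e-11.

S_3 ≈ 583.595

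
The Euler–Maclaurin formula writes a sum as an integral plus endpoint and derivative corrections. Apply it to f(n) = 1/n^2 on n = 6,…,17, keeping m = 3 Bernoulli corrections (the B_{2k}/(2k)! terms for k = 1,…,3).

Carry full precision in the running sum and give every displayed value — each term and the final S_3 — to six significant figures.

The integral term ∫_6^17 1/x^2 dx = 0.107843.
½[f(6) + f(17)] = ½[0.0277778 + 0.00346021] = 0.0156190.
Integral + boundary = 0.123462.
Correction k=1: B_{2}/2! · (f^{(1)}(17) − f^{(1)}(6)) = 1/12 · (-0.000407083 − (-0.00925926)) = 0.000737681.
Partial sum through k=1: 0.124200.
Correction k=2: B_{4}/4! · (f^{(3)}(17) − f^{(3)}(6)) = −1/720 · (-1.69031e-05 − (-0.00308642)) = -4.26322e-06.
Partial sum through k=2: 0.124196.
Correction k=3: B_{6}/6! · (f^{(5)}(17) − f^{(5)}(6)) = 1/30240 · (-1.75465e-06 − (-0.00257202)) = 8.49954e-08.

S_3 ≈ 0.124196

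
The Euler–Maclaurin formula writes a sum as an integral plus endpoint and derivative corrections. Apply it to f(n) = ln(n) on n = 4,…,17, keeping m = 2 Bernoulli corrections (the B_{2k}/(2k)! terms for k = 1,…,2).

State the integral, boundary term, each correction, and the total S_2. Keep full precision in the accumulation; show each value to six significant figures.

Integral: ∫_4^17 ln(x) dx = 29.6194.
Boundary: ½(f(4) + f(17)) = ½(1.38629 + 2.83321) = 2.10975.
Integral + boundary = 31.7292.
Order-1 term: 1/12 · (0.0588235 − 0.250000) = -0.0159314.
After k=1: 31.7133.
Order-2 term: −1/720 · (0.000407083 − 0.0312500) = 4.28374e-05.

S_2 ≈ 31.7133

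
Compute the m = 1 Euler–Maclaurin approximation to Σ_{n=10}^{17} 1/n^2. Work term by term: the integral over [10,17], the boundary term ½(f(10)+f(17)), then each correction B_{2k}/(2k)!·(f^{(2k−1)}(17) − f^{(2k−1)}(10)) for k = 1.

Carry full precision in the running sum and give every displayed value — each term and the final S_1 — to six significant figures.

∫_10^17 1/x^2 dx evaluates to 0.0411765.
Endpoint term: (f(10) + f(17))/2 = (0.0100000 + 0.00346021)/2 = 0.00673010.
Integral + boundary = 0.0479066.
Order-1 term: 1/12 · (-0.000407083 − (-0.00200000)) = 0.000132743.

S_1 ≈ 0.0480393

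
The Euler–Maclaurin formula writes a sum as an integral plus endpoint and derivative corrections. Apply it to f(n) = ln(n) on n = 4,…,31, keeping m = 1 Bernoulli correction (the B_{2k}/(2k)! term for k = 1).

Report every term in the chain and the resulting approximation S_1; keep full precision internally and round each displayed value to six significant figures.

S_1 ≈ 76.3004

Integral: ∫_4^31 ln(x) dx = 73.9084.
Boundary: ½(f(4) + f(31)) = ½(1.38629 + 3.43399) = 2.41014.
So far: 76.3186.
k=1: B_{2}/(2)! × [f^{(1)}(31) − f^{(1)}(4)] = 1/12 × (0.0322581 − 0.250000) = -0.0181452.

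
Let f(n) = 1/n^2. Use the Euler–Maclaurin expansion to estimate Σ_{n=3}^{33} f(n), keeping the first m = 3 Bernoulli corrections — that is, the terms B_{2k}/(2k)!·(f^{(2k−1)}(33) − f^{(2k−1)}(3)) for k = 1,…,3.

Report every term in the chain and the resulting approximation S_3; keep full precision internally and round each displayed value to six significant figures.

∫_3^33 1/x^2 dx evaluates to 0.303030.
Boundary: ½(f(3) + f(33)) = ½(0.111111 + 0.000918274) = 0.0560147.
So far: 0.359045.
Order-1 term: 1/12 · (-5.56529e-05 − (-0.0740741)) = 0.00616820.
Partial sum through k=1: 0.365213.
Order-2 term: −1/720 · (-6.13256e-07 − (-0.0987654)) = -0.000137173.
Partial sum through k=2: 0.365076.
Order-3 term: 1/30240 · (-1.68941e-08 − (-0.329218)) = 1.08868e-05.

S_3 ≈ 0.365087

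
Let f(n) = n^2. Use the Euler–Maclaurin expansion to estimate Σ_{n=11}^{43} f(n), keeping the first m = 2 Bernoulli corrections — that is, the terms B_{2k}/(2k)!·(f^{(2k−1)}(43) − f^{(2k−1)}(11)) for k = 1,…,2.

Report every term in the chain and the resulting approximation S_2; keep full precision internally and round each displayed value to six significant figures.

S_2 ≈ 27049.0

∫_11^43 x^2 dx evaluates to 26058.7.
Endpoint term: (f(11) + f(43))/2 = (121.000 + 1849.00)/2 = 985.000.
Running total after boundary: 27043.7.
Correction k=1: B_{2}/2! · (f^{(1)}(43) − f^{(1)}(11)) = 1/12 · (86.0000 − 22.0000) = 5.33333.
After k=1: 27049.0.
Correction k=2: B_{4}/4! · (f^{(3)}(43) − f^{(3)}(11)) = −1/720 · (0.00000 − 0.00000) = 0.00000.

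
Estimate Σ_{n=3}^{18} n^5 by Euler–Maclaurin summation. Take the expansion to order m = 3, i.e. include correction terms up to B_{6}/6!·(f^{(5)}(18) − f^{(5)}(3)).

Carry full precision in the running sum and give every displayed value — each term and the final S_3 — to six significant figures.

The integral term ∫_3^18 x^5 dx = 5.66858e+06.
Boundary: ½(f(3) + f(18)) = ½(243.000 + 1.88957e+06) = 944906.
Running total after boundary: 6.61349e+06.
k=1: B_{2}/(2)! × [f^{(1)}(18) − f^{(1)}(3)] = 1/12 × (524880 − 405.000) = 43706.2.
Partial sum through k=1: 6.65719e+06.
k=2: B_{4}/(4)! × [f^{(3)}(18) − f^{(3)}(3)] = −1/720 × (19440.0 − 540.000) = -26.2500.
Partial sum through k=2: 6.65717e+06.
k=3: B_{6}/(6)! × [f^{(5)}(18) − f^{(5)}(3)] = 1/30240 × (120.000 − 120.000) = 0.00000.

S_3 ≈ 6.65717e+06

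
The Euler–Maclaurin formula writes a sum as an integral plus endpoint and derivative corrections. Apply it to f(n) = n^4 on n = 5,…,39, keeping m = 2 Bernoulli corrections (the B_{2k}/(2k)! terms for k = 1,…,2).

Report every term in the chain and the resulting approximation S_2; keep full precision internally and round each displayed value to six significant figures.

Integral: ∫_5^39 x^4 dx = 1.80442e+07.
½[f(5) + f(39)] = ½[625.000 + 2.31344e+06] = 1.15703e+06.
Running total after boundary: 1.92012e+07.
Order-1 term: 1/12 · (237276 − 500.000) = 19731.3.
Running total after k=1: 1.92210e+07.
Order-2 term: −1/720 · (936.000 − 120.000) = -1.13333.

S_2 ≈ 1.92210e+07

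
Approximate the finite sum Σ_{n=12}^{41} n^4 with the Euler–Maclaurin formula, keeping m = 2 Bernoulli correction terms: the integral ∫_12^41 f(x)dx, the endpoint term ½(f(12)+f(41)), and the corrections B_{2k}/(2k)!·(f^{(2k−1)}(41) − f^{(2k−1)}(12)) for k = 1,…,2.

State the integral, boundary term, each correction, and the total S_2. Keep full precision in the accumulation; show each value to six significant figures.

∫_12^41 x^4 dx evaluates to 2.31215e+07.
½[f(12) + f(41)] = ½[20736.0 + 2.82576e+06] = 1.42325e+06.
Running total after boundary: 2.45447e+07.
Order-1 term: 1/12 · (275684 − 6912.00) = 22397.7.
Partial sum through k=1: 2.45671e+07.
Order-2 term: −1/720 · (984.000 − 288.000) = -0.966667.

S_2 ≈ 2.45671e+07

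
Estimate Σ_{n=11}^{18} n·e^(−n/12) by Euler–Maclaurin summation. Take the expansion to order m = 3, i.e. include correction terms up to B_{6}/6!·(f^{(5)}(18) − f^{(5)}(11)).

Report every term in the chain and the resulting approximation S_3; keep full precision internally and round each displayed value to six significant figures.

S_3 ≈ 34.2269

Integral: ∫_11^18 x·e^(−x/12) dx = 30.0316.
½[f(11) + f(18)] = ½[4.39835 + 4.01634] = 4.20734.
Integral + boundary = 34.2390.
Correction k=1: B_{2}/2! · (f^{(1)}(18) − f^{(1)}(11)) = 1/12 · (-0.111565 − 0.0333208) = -0.0120738.
Running total after k=1: 34.2269.
Correction k=2: B_{4}/4! · (f^{(3)}(18) − f^{(3)}(11)) = −1/720 · (0.00232427 − 0.00578486) = 4.80637e-06.
Running total after k=2: 34.2269.
Correction k=3: B_{6}/6! · (f^{(5)}(18) − f^{(5)}(11)) = 1/30240 · (3.76618e-05 − 7.87384e-05) = -1.35835e-09.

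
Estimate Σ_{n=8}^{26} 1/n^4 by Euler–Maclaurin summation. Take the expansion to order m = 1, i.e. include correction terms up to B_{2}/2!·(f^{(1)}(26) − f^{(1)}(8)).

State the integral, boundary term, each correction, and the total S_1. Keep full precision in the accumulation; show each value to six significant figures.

Integral: ∫_8^26 1/x^4 dx = 0.000632076.
Endpoint term: (f(8) + f(26))/2 = (0.000244141 + 2.18830e-06)/2 = 0.000123164.
So far: 0.000755241.
k=1: B_{2}/(2)! × [f^{(1)}(26) − f^{(1)}(8)] = 1/12 × (-3.36661e-07 − (-0.000122070)) = 1.01445e-05.

S_1 ≈ 0.000765385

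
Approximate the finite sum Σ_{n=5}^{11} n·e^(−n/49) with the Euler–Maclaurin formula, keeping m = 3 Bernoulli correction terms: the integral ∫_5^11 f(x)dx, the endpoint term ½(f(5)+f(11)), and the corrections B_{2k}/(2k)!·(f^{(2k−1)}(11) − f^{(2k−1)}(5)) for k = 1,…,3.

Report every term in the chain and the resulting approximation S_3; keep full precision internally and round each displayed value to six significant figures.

The integral term ∫_5^11 x·e^(−x/49) dx = 40.4829.
Endpoint term: (f(5) + f(11))/2 = (4.51496 + 8.78816)/2 = 6.65156.
Integral + boundary = 47.1345.
Order-1 term: 1/12 · (0.619574 − 0.810851) = -0.0159398.
Partial sum through k=1: 47.1185.
Order-2 term: −1/720 · (0.000923541 − 0.00108989) = 2.31047e-07.
Partial sum through k=2: 47.1185.
Order-3 term: 1/30240 · (6.61821e-07 − 7.67211e-07) = -3.48512e-12.

S_3 ≈ 47.1185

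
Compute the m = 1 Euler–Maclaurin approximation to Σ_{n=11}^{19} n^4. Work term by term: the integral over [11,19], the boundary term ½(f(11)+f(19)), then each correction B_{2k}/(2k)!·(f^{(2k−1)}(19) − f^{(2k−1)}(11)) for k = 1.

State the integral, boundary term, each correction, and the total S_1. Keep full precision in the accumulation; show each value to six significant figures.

The integral term ∫_11^19 x^4 dx = 463010.
Boundary: ½(f(11) + f(19)) = ½(14641.0 + 130321) = 72481.0.
So far: 535491.
Correction k=1: B_{2}/2! · (f^{(1)}(19) − f^{(1)}(11)) = 1/12 · (27436.0 − 5324.00) = 1842.67.

S_1 ≈ 537333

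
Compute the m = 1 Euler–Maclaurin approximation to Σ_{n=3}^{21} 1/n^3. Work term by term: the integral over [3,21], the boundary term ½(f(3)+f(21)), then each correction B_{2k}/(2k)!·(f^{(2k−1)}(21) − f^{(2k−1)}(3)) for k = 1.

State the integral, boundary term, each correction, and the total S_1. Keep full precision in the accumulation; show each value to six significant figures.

Integral: ∫_3^21 1/x^3 dx = 0.0544218.
Endpoint term: (f(3) + f(21))/2 = (0.0370370 + 0.000107980)/2 = 0.0185725.
So far: 0.0729943.
Correction k=1: B_{2}/2! · (f^{(1)}(21) − f^{(1)}(3)) = 1/12 · (-1.54257e-05 − (-0.0370370)) = 0.00308513.

S_1 ≈ 0.0760794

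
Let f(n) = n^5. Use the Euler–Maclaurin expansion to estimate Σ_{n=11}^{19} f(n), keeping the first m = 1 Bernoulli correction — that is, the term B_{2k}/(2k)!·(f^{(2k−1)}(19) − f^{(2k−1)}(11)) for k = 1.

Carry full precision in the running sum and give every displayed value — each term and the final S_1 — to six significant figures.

∫_11^19 x^5 dx evaluates to 7.54572e+06.
½[f(11) + f(19)] = ½[161051 + 2.47610e+06] = 1.31858e+06.
Running total after boundary: 8.86430e+06.
Order-1 term: 1/12 · (651605 − 73205.0) = 48200.0.

S_1 ≈ 8.91250e+06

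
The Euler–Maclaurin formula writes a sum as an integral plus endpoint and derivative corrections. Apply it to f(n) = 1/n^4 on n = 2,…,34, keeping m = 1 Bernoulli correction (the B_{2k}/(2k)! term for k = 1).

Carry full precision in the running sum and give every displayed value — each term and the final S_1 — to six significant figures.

Integral: ∫_2^34 1/x^4 dx = 0.0416582.
Boundary: ½(f(2) + f(34)) = ½(0.0625000 + 7.48315e-07) = 0.0312504.
Integral + boundary = 0.0729086.
Correction k=1: B_{2}/2! · (f^{(1)}(34) − f^{(1)}(2)) = 1/12 · (-8.80370e-08 − (-0.125000)) = 0.0104167.

S_1 ≈ 0.0833252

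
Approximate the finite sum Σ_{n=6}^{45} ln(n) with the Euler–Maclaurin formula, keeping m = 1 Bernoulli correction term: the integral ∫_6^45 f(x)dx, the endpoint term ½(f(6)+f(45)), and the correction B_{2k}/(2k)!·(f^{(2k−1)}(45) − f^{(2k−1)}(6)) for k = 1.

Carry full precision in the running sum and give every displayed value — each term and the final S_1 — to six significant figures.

S_1 ≈ 124.336

∫_6^45 ln(x) dx evaluates to 121.549.
½[f(6) + f(45)] = ½[1.79176 + 3.80666] = 2.79921.
Running total after boundary: 124.348.
Order-1 term: 1/12 · (0.0222222 − 0.166667) = -0.0120370.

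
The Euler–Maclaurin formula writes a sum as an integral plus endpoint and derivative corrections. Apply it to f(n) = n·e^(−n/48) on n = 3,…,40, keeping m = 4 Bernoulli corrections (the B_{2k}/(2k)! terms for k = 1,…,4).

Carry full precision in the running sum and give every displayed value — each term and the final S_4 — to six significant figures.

The integral term ∫_3^40 x·e^(−x/48) dx = 463.940.
Endpoint term: (f(3) + f(40))/2 = (2.81824 + 17.3839)/2 = 10.1011.
Running total after boundary: 474.041.
Correction k=1: B_{2}/2! · (f^{(1)}(40) − f^{(1)}(3)) = 1/12 · (0.0724330 − 0.880700) = -0.0673556.
After k=1: 473.974.
Correction k=2: B_{4}/4! · (f^{(3)}(40) − f^{(3)}(3)) = −1/720 · (0.000408693 − 0.00119771) = 1.09586e-06.
After k=2: 473.974.
Correction k=3: B_{6}/6! · (f^{(5)}(40) − f^{(5)}(3)) = 1/30240 · (3.41124e-07 − 8.73773e-07) = -1.76141e-11.
After k=3: 473.974.
Correction k=4: B_{8}/8! · (f^{(7)}(40) − f^{(7)}(3)) = −1/1209600 · (2.19125e-10 − 5.32859e-10) = 2.59370e-16.

S_4 ≈ 473.974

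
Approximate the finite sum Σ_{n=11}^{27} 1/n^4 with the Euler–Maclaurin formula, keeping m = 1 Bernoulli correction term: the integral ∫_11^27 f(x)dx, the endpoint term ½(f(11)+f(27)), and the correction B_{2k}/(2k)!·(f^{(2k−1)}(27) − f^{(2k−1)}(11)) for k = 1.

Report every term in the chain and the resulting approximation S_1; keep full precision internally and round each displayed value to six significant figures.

S_1 ≈ 0.000270641

The integral term ∫_11^27 1/x^4 dx = 0.000233503.
Endpoint term: (f(11) + f(27))/2 = (6.83013e-05 + 1.88168e-06)/2 = 3.50915e-05.
Running total after boundary: 0.000268595.
Correction k=1: B_{2}/2! · (f^{(1)}(27) − f^{(1)}(11)) = 1/12 · (-2.78767e-07 − (-2.48369e-05)) = 2.04651e-06.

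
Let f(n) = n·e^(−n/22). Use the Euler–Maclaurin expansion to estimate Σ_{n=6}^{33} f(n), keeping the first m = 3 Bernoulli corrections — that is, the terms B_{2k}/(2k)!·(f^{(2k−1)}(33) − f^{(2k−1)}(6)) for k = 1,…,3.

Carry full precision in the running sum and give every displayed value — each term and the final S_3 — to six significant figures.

S_3 ≈ 204.884

The integral term ∫_6^33 x·e^(−x/22) dx = 198.974.
Boundary: ½(f(6) + f(33)) = ½(4.56780 + 7.36330) = 5.96555.
Integral + boundary = 204.939.
Order-1 term: 1/12 · (-0.111565 − 0.553673) = -0.0554365.
After k=1: 204.884.
Order-2 term: −1/720 · (0.000691519 − 0.00428982) = 4.99764e-06.
After k=2: 204.884.
Order-3 term: 1/30240 · (3.33377e-06 − 1.53630e-05) = -3.97792e-10.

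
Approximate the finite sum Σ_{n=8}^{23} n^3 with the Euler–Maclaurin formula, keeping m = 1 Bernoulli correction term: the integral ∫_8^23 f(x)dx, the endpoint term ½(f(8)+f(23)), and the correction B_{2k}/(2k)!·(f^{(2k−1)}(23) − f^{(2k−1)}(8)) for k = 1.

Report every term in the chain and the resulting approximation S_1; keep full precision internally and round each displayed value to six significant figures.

The integral term ∫_8^23 x^3 dx = 68936.2.
½[f(8) + f(23)] = ½[512.000 + 12167.0] = 6339.50.
So far: 75275.8.
Order-1 term: 1/12 · (1587.00 − 192.000) = 116.250.

S_1 ≈ 75392.0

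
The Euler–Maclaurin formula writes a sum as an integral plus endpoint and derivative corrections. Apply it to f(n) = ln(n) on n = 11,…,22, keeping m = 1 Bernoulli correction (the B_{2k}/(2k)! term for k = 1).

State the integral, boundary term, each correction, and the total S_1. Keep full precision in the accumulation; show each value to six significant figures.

S_1 ≈ 33.3668

The integral term ∫_11^22 ln(x) dx = 30.6261.
Boundary: ½(f(11) + f(22)) = ½(2.39790 + 3.09104) = 2.74447.
So far: 33.3706.
Correction k=1: B_{2}/2! · (f^{(1)}(22) − f^{(1)}(11)) = 1/12 · (0.0454545 − 0.0909091) = -0.00378788.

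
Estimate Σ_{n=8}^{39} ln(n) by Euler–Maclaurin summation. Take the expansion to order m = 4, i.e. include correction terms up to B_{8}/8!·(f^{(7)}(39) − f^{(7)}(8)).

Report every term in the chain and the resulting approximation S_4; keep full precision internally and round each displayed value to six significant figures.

S_4 ≈ 98.1066

Integral: ∫_8^39 ln(x) dx = 95.2434.
Endpoint term: (f(8) + f(39))/2 = (2.07944 + 3.66356)/2 = 2.87150.
So far: 98.1149.
Order-1 term: 1/12 · (0.0256410 − 0.125000) = -0.00827991.
After k=1: 98.1066.
Order-2 term: −1/720 · (3.37160e-05 − 0.00390625) = 5.37852e-06.
After k=2: 98.1066.
Order-3 term: 1/30240 · (2.66004e-07 − 0.000732422) = -2.42115e-08.
After k=3: 98.1066.
Order-4 term: −1/1209600 · (5.24663e-09 − 0.000343323) = 2.83827e-10.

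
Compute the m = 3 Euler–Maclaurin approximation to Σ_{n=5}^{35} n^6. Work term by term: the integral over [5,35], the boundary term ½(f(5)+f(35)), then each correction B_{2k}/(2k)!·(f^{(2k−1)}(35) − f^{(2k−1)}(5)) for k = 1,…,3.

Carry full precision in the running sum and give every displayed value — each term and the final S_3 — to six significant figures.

Integral: ∫_5^35 x^6 dx = 9.19132e+09.
Boundary: ½(f(5) + f(35)) = ½(15625.0 + 1.83827e+09) = 9.19141e+08.
Integral + boundary = 1.01105e+10.
Order-1 term: 1/12 · (3.15131e+08 − 18750.0) = 2.62594e+07.
After k=1: 1.01367e+10.
Order-2 term: −1/720 · (5.14500e+06 − 15000.0) = -7125.00.
After k=2: 1.01367e+10.
Order-3 term: 1/30240 · (25200.0 − 3600.00) = 0.714286.

S_3 ≈ 1.01367e+10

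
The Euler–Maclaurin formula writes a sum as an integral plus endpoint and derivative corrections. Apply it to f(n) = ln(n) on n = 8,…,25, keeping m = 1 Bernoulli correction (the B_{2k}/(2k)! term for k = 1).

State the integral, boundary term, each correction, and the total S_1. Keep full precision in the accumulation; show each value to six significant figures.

S_1 ≈ 49.4784

Integral: ∫_8^25 ln(x) dx = 46.8364.
Endpoint term: (f(8) + f(25))/2 = (2.07944 + 3.21888)/2 = 2.64916.
So far: 49.4855.
Correction k=1: B_{2}/2! · (f^{(1)}(25) − f^{(1)}(8)) = 1/12 · (0.0400000 − 0.125000) = -0.00708333.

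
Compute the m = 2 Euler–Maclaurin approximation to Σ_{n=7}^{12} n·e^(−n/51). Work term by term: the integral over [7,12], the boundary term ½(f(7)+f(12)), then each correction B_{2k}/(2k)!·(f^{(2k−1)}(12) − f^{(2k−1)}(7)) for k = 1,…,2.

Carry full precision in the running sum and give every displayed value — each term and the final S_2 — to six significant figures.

∫_7^12 x·e^(−x/51) dx evaluates to 39.2734.
Boundary: ½(f(7) + f(12)) = ½(6.10224 + 9.48406) = 7.79315.
Running total after boundary: 47.0665.
Order-1 term: 1/12 · (0.604376 − 0.752096) = -0.0123100.
After k=1: 47.0542.
Order-2 term: −1/720 · (0.000840082 − 0.000959474) = 1.65823e-07.

S_2 ≈ 47.0542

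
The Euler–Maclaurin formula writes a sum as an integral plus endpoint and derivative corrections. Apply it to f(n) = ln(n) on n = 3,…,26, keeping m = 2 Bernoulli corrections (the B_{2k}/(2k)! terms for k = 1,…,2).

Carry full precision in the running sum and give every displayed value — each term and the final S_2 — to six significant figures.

Integral: ∫_3^26 ln(x) dx = 58.4147.
Boundary: ½(f(3) + f(26)) = ½(1.09861 + 3.25810) = 2.17835.
Integral + boundary = 60.5930.
k=1: B_{2}/(2)! × [f^{(1)}(26) − f^{(1)}(3)] = 1/12 × (0.0384615 − 0.333333) = -0.0245726.
Partial sum through k=1: 60.5685.
k=2: B_{4}/(4)! × [f^{(3)}(26) − f^{(3)}(3)] = −1/720 × (0.000113792 − 0.0740741) = 0.000102723.

S_2 ≈ 60.5686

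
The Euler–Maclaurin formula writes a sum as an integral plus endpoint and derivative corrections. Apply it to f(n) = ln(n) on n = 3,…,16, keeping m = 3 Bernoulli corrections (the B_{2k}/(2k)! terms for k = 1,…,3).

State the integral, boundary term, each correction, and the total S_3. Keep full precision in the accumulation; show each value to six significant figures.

∫_3^16 ln(x) dx evaluates to 28.0656.
½[f(3) + f(16)] = ½[1.09861 + 2.77259] = 1.93560.
So far: 30.0012.
Correction k=1: B_{2}/2! · (f^{(1)}(16) − f^{(1)}(3)) = 1/12 · (0.0625000 − 0.333333) = -0.0225694.
Partial sum through k=1: 29.9786.
Correction k=2: B_{4}/4! · (f^{(3)}(16) − f^{(3)}(3)) = −1/720 · (0.000488281 − 0.0740741) = 0.000102202.
Partial sum through k=2: 29.9787.
Correction k=3: B_{6}/6! · (f^{(5)}(16) − f^{(5)}(3)) = 1/30240 · (2.28882e-05 − 0.0987654) = -3.26530e-06.

S_3 ≈ 29.9787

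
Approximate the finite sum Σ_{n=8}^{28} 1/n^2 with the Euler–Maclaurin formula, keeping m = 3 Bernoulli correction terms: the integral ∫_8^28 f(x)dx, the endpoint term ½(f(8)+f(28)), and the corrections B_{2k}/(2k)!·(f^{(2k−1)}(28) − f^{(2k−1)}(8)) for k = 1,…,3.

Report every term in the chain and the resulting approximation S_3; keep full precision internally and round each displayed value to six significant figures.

Integral: ∫_8^28 1/x^2 dx = 0.0892857.
Endpoint term: (f(8) + f(28))/2 = (0.0156250 + 0.00127551)/2 = 0.00845026.
So far: 0.0977360.
k=1: B_{2}/(2)! × [f^{(1)}(28) − f^{(1)}(8)] = 1/12 × (-9.11079e-05 − (-0.00390625)) = 0.000317929.
Partial sum through k=1: 0.0980539.
k=2: B_{4}/(4)! × [f^{(3)}(28) − f^{(3)}(8)] = −1/720 × (-1.39451e-06 − (-0.000732422)) = -1.01532e-06.
Partial sum through k=2: 0.0980529.
k=3: B_{6}/(6)! × [f^{(5)}(28) − f^{(5)}(8)] = 1/30240 × (-5.33613e-08 − (-0.000343323)) = 1.13515e-08.

S_3 ≈ 0.0980529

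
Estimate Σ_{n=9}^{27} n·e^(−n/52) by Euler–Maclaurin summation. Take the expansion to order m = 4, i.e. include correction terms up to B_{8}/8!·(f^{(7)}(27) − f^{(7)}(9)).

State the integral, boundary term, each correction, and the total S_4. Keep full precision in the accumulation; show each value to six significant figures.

S_4 ≈ 235.496

Integral: ∫_9^27 x·e^(−x/52) dx = 223.713.
Boundary: ½(f(9) + f(27)) = ½(7.56966 + 16.0644) = 11.8170.
Integral + boundary = 235.530.
k=1: B_{2}/(2)! × [f^{(1)}(27) − f^{(1)}(9)] = 1/12 × (0.286047 − 0.695503) = -0.0341213.
Running total after k=1: 235.496.
k=2: B_{4}/(4)! × [f^{(3)}(27) − f^{(3)}(9)] = −1/720 × (0.000545859 − 0.000879308) = 4.63123e-07.
Running total after k=2: 235.496.
k=3: B_{6}/(6)! × [f^{(5)}(27) − f^{(5)}(9)] = 1/30240 × (3.64620e-07 − 5.55253e-07) = -6.30400e-12.
Running total after k=3: 235.496.
k=4: B_{8}/(8)! × [f^{(7)}(27) − f^{(7)}(9)] = −1/1209600 × (1.95033e-10 − 2.90428e-10) = 7.88652e-17.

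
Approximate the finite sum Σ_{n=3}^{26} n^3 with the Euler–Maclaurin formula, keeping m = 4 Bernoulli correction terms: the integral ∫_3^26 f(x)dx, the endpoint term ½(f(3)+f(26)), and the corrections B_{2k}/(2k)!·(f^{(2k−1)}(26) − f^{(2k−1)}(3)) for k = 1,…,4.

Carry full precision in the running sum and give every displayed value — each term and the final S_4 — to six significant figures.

Integral: ∫_3^26 x^3 dx = 114224.
½[f(3) + f(26)] = ½[27.0000 + 17576.0] = 8801.50.
Running total after boundary: 123025.
Correction k=1: B_{2}/2! · (f^{(1)}(26) − f^{(1)}(3)) = 1/12 · (2028.00 − 27.0000) = 166.750.
After k=1: 123192.
Correction k=2: B_{4}/4! · (f^{(3)}(26) − f^{(3)}(3)) = −1/720 · (6.00000 − 6.00000) = 0.00000.
After k=2: 123192.
Correction k=3: B_{6}/6! · (f^{(5)}(26) − f^{(5)}(3)) = 1/30240 · (0.00000 − 0.00000) = 0.00000.
After k=3: 123192.
Correction k=4: B_{8}/8! · (f^{(7)}(26) − f^{(7)}(3)) = −1/1209600 · (0.00000 − 0.00000) = 0.00000.

S_4 ≈ 123192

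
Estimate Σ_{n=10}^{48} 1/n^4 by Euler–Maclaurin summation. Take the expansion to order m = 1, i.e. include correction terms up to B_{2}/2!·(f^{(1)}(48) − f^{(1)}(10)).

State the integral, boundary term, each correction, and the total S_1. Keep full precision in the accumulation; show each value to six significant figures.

S_1 ≈ 0.000383745

∫_10^48 1/x^4 dx evaluates to 0.000330319.
½[f(10) + f(48)] = ½[0.000100000 + 1.88380e-07] = 5.00942e-05.
Integral + boundary = 0.000380413.
k=1: B_{2}/(2)! × [f^{(1)}(48) − f^{(1)}(10)] = 1/12 × (-1.56983e-08 − (-4.00000e-05)) = 3.33203e-06.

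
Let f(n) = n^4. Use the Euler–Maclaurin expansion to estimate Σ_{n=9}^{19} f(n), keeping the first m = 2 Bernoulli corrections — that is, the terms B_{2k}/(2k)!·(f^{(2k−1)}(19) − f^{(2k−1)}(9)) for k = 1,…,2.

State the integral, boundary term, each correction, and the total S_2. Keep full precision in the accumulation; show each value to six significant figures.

Integral: ∫_9^19 x^4 dx = 483410.
Boundary: ½(f(9) + f(19)) = ½(6561.00 + 130321) = 68441.0.
So far: 551851.
k=1: B_{2}/(2)! × [f^{(1)}(19) − f^{(1)}(9)] = 1/12 × (27436.0 − 2916.00) = 2043.33.
Running total after k=1: 553894.
k=2: B_{4}/(4)! × [f^{(3)}(19) − f^{(3)}(9)] = −1/720 × (456.000 − 216.000) = -0.333333.

S_2 ≈ 553894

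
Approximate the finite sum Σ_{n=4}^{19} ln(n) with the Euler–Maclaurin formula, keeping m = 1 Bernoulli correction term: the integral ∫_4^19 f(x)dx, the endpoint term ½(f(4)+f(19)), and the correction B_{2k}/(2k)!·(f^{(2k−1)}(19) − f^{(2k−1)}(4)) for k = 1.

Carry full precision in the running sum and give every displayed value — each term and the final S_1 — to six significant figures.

S_1 ≈ 37.5481

∫_4^19 ln(x) dx evaluates to 35.3992.
½[f(4) + f(19)] = ½[1.38629 + 2.94444] = 2.16537.
Integral + boundary = 37.5645.
k=1: B_{2}/(2)! × [f^{(1)}(19) − f^{(1)}(4)] = 1/12 × (0.0526316 − 0.250000) = -0.0164474.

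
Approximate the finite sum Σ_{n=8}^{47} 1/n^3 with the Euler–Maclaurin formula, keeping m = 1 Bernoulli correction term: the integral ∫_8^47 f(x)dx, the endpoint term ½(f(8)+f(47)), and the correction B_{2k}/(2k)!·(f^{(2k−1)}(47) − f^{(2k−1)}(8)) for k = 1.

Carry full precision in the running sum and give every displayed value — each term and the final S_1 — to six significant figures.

S_1 ≈ 0.00862852

The integral term ∫_8^47 1/x^3 dx = 0.00758615.
½[f(8) + f(47)] = ½[0.00195312 + 9.63178e-06] = 0.000981378.
Integral + boundary = 0.00856753.
Correction k=1: B_{2}/2! · (f^{(1)}(47) − f^{(1)}(8)) = 1/12 · (-6.14794e-07 − (-0.000732422)) = 6.09839e-05.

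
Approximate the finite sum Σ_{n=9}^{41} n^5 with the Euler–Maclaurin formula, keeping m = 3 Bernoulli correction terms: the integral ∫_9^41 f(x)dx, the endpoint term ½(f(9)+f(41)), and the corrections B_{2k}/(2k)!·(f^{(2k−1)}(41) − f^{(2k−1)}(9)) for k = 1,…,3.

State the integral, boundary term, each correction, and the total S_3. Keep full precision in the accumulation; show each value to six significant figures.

∫_9^41 x^5 dx evaluates to 7.91595e+08.
Boundary: ½(f(9) + f(41)) = ½(59049.0 + 1.15856e+08) = 5.79576e+07.
So far: 8.49553e+08.
Correction k=1: B_{2}/2! · (f^{(1)}(41) − f^{(1)}(9)) = 1/12 · (1.41288e+07 − 32805.0) = 1.17467e+06.
Running total after k=1: 8.50728e+08.
Correction k=2: B_{4}/4! · (f^{(3)}(41) − f^{(3)}(9)) = −1/720 · (100860 − 4860.00) = -133.333.
Running total after k=2: 8.50728e+08.
Correction k=3: B_{6}/6! · (f^{(5)}(41) − f^{(5)}(9)) = 1/30240 · (120.000 − 120.000) = 0.00000.

S_3 ≈ 8.50728e+08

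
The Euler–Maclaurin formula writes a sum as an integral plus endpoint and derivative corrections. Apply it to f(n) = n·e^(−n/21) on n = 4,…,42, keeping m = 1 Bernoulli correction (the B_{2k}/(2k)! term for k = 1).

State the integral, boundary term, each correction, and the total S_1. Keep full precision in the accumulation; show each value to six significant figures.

S_1 ≈ 259.326

Integral: ∫_4^42 x·e^(−x/21) dx = 254.898.
Boundary: ½(f(4) + f(42)) = ½(3.30626 + 5.68408) = 4.49517.
Integral + boundary = 259.393.
Order-1 term: 1/12 · (-0.135335 − 0.669124) = -0.0670383.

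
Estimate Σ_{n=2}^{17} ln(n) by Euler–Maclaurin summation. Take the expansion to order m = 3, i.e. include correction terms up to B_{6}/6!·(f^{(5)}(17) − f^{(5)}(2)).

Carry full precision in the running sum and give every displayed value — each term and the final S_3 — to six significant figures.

S_3 ≈ 33.5051

The integral term ∫_2^17 ln(x) dx = 31.7783.
Endpoint term: (f(2) + f(17))/2 = (0.693147 + 2.83321)/2 = 1.76318.
So far: 33.5415.
k=1: B_{2}/(2)! × [f^{(1)}(17) − f^{(1)}(2)] = 1/12 × (0.0588235 − 0.500000) = -0.0367647.
Running total after k=1: 33.5047.
k=2: B_{4}/(4)! × [f^{(3)}(17) − f^{(3)}(2)] = −1/720 × (0.000407083 − 0.250000) = 0.000346657.
Running total after k=2: 33.5051.
k=3: B_{6}/(6)! × [f^{(5)}(17) − f^{(5)}(2)] = 1/30240 × (1.69031e-05 − 0.750000) = -2.48010e-05.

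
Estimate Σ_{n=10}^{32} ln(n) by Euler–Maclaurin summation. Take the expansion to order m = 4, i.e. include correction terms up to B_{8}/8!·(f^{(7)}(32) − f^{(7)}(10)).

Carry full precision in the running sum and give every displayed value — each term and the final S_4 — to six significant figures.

S_4 ≈ 68.7561

Integral: ∫_10^32 ln(x) dx = 65.8777.
Boundary: ½(f(10) + f(32)) = ½(2.30259 + 3.46574) = 2.88416.
Integral + boundary = 68.7619.
Order-1 term: 1/12 · (0.0312500 − 0.100000) = -0.00572917.
Running total after k=1: 68.7561.
Order-2 term: −1/720 · (6.10352e-05 − 0.00200000) = 2.69301e-06.
Running total after k=2: 68.7561.
Order-3 term: 1/30240 · (7.15256e-07 − 0.000240000) = -7.91286e-09.
Running total after k=3: 68.7561.
Order-4 term: −1/1209600 · (2.09548e-08 − 7.20000e-05) = 5.95065e-11.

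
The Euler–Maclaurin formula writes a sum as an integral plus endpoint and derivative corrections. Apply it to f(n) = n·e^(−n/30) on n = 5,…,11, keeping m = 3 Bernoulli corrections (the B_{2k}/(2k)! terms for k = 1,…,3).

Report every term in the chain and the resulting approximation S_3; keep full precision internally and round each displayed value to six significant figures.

Integral: ∫_5^11 x·e^(−x/30) dx = 36.3658.
Boundary: ½(f(5) + f(11)) = ½(4.23241 + 7.62345) = 5.92793.
So far: 42.2938.
Order-1 term: 1/12 · (0.438926 − 0.705401) = -0.0222063.
After k=1: 42.2716.
Order-2 term: −1/720 · (0.00202779 − 0.00266485) = 8.84812e-07.
After k=2: 42.2716.
Order-3 term: 1/30240 · (3.96431e-06 − 5.05102e-06) = -3.59364e-11.

S_3 ≈ 42.2716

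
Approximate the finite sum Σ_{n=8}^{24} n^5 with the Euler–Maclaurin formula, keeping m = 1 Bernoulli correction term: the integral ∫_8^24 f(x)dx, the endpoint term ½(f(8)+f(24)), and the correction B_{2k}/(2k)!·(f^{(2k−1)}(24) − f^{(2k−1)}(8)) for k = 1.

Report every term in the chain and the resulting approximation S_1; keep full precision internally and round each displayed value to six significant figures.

S_1 ≈ 3.59410e+07

The integral term ∫_8^24 x^5 dx = 3.18068e+07.
½[f(8) + f(24)] = ½[32768.0 + 7.96262e+06] = 3.99770e+06.
So far: 3.58045e+07.
Order-1 term: 1/12 · (1.65888e+06 − 20480.0) = 136533.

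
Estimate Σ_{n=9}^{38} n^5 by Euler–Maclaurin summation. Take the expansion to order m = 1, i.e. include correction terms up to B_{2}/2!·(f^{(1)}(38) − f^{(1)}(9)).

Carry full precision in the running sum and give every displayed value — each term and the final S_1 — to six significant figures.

∫_9^38 x^5 dx evaluates to 5.01734e+08.
Boundary: ½(f(9) + f(38)) = ½(59049.0 + 7.92352e+07) = 3.96471e+07.
So far: 5.41381e+08.
Correction k=1: B_{2}/2! · (f^{(1)}(38) − f^{(1)}(9)) = 1/12 · (1.04257e+07 − 32805.0) = 866073.

S_1 ≈ 5.42247e+08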